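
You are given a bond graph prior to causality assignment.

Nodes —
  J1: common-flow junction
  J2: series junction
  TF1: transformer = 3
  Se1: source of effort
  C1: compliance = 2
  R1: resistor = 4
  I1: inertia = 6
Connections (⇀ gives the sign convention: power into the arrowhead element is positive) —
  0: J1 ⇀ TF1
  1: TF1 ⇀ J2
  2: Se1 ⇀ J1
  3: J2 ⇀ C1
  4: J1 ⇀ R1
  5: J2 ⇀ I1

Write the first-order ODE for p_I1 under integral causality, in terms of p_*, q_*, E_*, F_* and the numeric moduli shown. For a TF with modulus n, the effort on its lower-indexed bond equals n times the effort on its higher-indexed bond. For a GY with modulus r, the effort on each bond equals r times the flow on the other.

dp_I1/dt = E_Se1/3 - 2*p_I1/27 - q_C1/2

b2 stroke→J1  (Se1 fixes effort; stroke away)
b3 stroke→J2  (C1: C, integral causality)
b5 stroke→I1  (I1: I, integral causality)
b1 stroke→J2  (J2: bond 5 brought flow, rest push out)
b0 stroke→TF1  (TF TF1: opposite of bond 1)
b4 stroke→J1  (J1 flow already set via bond 0)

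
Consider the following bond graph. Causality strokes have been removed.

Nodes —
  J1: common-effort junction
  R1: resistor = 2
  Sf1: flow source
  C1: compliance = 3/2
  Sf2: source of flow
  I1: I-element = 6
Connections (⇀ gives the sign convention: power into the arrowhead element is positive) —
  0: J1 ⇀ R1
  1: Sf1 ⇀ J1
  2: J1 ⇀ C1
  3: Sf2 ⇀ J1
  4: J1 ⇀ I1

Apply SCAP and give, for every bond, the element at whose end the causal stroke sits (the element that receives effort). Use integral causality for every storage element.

#1 →Sf1  (Sf1: flow source, stroke at near end)
#3 →Sf2  (source Sf2 imposes f)
#2 →J1  (C1 outputs effort q/C1)
#0 →R1  (common-e at J1 fixed by 2)
#4 →I1  (0-jn J1 has e-setter on 2)

bond 0 |R1
bond 1 |Sf1
bond 2 |J1
bond 3 |Sf2
bond 4 |I1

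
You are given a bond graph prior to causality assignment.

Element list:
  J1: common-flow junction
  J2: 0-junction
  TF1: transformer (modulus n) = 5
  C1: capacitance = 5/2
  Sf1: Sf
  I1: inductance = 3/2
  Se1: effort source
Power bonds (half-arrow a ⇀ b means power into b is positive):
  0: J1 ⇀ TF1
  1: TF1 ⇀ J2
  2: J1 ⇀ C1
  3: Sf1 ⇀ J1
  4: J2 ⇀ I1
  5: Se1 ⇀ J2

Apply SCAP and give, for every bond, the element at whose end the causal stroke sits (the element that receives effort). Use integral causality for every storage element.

b3 stroke→Sf1  (Sf1: flow source, stroke at near end)
b5 stroke→J2  (Se1 fixes effort; stroke away)
b0 stroke→J1  (J1: bond 3 brought flow, rest push out)
b2 stroke→J1  (1-jn J1 has f-setter on 3)
b1 stroke→TF1  (J2: bond 5 brought effort, rest push out)
b4 stroke→I1  (J2 effort already set via bond 5)

β0 stroke at J1
β1 stroke at TF1
β2 stroke at J1
β3 stroke at Sf1
β4 stroke at I1
β5 stroke at J2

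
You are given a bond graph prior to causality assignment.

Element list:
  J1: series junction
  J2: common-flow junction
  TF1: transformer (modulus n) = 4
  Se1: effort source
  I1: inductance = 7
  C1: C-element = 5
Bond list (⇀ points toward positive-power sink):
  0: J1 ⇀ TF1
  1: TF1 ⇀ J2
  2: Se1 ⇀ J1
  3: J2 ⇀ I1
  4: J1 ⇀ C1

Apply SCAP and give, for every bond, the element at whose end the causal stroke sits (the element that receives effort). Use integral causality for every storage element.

bond 0 stroke→TF1
bond 1 stroke→J2
bond 2 stroke→J1
bond 3 stroke→I1
bond 4 stroke→J1

#2 stroke at J1  (Se1 (Se) sets effort on bond)
#3 stroke at I1  (prefer integral on I1)
#1 stroke at J2  (J2 flow already set via bond 3)
#0 stroke at TF1  (TF1 one-in-one-out from 1)
#4 stroke at J1  (J1 flow already set via bond 0)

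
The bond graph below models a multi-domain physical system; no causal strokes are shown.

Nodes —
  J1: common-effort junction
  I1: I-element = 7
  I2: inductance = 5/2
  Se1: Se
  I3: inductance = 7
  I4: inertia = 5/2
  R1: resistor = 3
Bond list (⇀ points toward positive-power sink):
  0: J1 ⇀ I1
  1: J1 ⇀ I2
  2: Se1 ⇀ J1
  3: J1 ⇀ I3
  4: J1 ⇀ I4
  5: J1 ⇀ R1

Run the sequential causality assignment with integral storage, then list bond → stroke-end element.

b0 stroke at I1
b1 stroke at I2
b2 stroke at J1
b3 stroke at I3
b4 stroke at I4
b5 stroke at R1

b2 |J1  (Se1: effort source, stroke at far end)
b0 |I1  (J1 effort already set via bond 2)
b1 |I2  (J1: bond 2 brought effort, rest push out)
b3 |I3  (J1: bond 2 brought effort, rest push out)
b4 |I4  (J1: bond 2 brought effort, rest push out)
b5 |R1  (common-e at J1 fixed by 2)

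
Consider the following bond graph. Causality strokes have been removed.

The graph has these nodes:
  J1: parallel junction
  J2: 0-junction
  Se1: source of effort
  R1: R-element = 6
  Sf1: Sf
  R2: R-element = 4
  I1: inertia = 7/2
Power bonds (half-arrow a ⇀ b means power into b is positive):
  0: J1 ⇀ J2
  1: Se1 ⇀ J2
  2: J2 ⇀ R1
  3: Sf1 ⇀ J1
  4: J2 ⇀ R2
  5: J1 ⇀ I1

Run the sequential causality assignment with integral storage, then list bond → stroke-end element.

bond 0 stroke at J1
bond 1 stroke at J2
bond 2 stroke at R1
bond 3 stroke at Sf1
bond 4 stroke at R2
bond 5 stroke at I1

b1 →J2  (Se1 fixes effort; stroke away)
b3 →Sf1  (source Sf1 imposes f)
b0 →J1  (common-e at J2 fixed by 1)
b2 →R1  (J2: bond 1 brought effort, rest push out)
b4 →R2  (J2: bond 1 brought effort, rest push out)
b5 →I1  (common-e at J1 fixed by 0)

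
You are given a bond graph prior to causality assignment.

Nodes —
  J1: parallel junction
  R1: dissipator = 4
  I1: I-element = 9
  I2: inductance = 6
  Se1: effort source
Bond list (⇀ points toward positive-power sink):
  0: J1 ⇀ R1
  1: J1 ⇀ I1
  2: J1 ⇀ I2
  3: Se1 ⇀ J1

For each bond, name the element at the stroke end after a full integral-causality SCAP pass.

#0 stroke→R1
#1 stroke→I1
#2 stroke→I2
#3 stroke→J1

b3 stroke at J1  (Se1 (Se) sets effort on bond)
b0 stroke at R1  (0-jn J1 has e-setter on 3)
b1 stroke at I1  (0-jn J1 has e-setter on 3)
b2 stroke at I2  (J1 effort already set via bond 3)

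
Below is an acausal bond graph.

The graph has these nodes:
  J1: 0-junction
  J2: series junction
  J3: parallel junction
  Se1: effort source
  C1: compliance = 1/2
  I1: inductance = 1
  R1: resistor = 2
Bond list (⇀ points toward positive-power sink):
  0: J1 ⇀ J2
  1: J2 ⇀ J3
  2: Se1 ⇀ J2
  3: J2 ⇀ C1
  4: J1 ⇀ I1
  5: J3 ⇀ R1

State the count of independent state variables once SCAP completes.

2  (C1, I1 all integral)

bond 2 stroke at J2  (Se1 fixes effort; stroke away)
bond 3 stroke at J2  (prefer integral on C1)
bond 4 stroke at I1  (I1 integral (f out))
bond 0 stroke at J1  (J1 needs exactly one e-in)
bond 1 stroke at J2  (1-jn J2 has f-setter on 0)
bond 5 stroke at J3  (only one effort-in slot at J3)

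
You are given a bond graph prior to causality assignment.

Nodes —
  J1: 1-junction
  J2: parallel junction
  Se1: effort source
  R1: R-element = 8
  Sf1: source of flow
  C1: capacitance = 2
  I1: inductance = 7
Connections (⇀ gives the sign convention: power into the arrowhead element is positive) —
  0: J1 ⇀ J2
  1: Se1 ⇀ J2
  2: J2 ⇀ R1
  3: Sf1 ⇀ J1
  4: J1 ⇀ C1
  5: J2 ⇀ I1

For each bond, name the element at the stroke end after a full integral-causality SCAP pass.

#1 |J2  (Se1: effort source, stroke at far end)
#3 |Sf1  (source Sf1 imposes f)
#0 |J1  (J1 flow already set via bond 3)
#4 |J1  (1-jn J1 has f-setter on 3)
#2 |R1  (0-jn J2 has e-setter on 1)
#5 |I1  (J2 effort already set via bond 1)

b0 |J1
b1 |J2
b2 |R1
b3 |Sf1
b4 |J1
b5 |I1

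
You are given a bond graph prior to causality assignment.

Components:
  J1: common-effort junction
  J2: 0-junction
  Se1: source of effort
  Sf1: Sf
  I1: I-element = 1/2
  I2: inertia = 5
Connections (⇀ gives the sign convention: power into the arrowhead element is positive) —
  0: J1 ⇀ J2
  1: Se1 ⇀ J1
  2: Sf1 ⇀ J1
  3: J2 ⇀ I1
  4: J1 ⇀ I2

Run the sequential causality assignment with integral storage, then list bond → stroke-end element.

#0 stroke at J2
#1 stroke at J1
#2 stroke at Sf1
#3 stroke at I1
#4 stroke at I2

bond 1 stroke at J1  (Se1 fixes effort; stroke away)
bond 2 stroke at Sf1  (Sf1 fixes flow; stroke at Sf1)
bond 0 stroke at J2  (0-jn J1 has e-setter on 1)
bond 4 stroke at I2  (J1 effort already set via bond 1)
bond 3 stroke at I1  (J2 effort already set via bond 0)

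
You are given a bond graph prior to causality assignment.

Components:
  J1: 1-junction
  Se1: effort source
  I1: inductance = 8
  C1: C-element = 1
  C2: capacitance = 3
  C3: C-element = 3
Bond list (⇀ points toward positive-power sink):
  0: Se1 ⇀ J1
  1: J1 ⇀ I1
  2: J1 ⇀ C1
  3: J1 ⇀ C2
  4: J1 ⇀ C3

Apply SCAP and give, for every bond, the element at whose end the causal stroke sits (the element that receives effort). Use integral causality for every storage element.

bond 0 |J1
bond 1 |I1
bond 2 |J1
bond 3 |J1
bond 4 |J1

b0 |J1  (source Se1 imposes e)
b1 |I1  (prefer integral on I1)
b2 |J1  (J1: bond 1 brought flow, rest push out)
b3 |J1  (1-jn J1 has f-setter on 1)
b4 |J1  (common-f at J1 fixed by 1)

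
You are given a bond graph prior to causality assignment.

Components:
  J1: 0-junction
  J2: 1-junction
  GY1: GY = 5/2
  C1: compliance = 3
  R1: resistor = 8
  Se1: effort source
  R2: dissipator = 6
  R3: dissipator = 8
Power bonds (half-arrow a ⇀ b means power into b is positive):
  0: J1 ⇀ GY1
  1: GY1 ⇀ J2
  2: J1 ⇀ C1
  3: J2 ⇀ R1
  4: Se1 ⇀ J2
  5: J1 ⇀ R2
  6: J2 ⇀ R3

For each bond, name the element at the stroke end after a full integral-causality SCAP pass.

β0 stroke→GY1
β1 stroke→GY1
β2 stroke→J1
β3 stroke→J2
β4 stroke→J2
β5 stroke→R2
β6 stroke→J2

β4 →J2  (Se1 (Se) sets effort on bond)
β2 →J1  (C1: C, integral causality)
β0 →GY1  (J1 effort already set via bond 2)
β5 →R2  (J1: bond 2 brought effort, rest push out)
β1 →GY1  (through GY1, causality inverts; strokes same side of GY1)
β3 →J2  (1-jn J2 has f-setter on 1)
β6 →J2  (common-f at J2 fixed by 1)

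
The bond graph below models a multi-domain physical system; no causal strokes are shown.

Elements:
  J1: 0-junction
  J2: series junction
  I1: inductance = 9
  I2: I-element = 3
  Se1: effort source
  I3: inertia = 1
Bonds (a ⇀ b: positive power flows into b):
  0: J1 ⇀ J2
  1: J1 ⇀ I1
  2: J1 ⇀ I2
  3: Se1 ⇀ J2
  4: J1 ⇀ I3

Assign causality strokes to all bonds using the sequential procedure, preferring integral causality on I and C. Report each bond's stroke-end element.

b3 stroke at J2  (source Se1 imposes e)
b0 stroke at J1  (only one flow-in slot at J2)
b1 stroke at I1  (J1 effort already set via bond 0)
b2 stroke at I2  (J1: bond 0 brought effort, rest push out)
b4 stroke at I3  (common-e at J1 fixed by 0)

#0 |J1
#1 |I1
#2 |I2
#3 |J2
#4 |I3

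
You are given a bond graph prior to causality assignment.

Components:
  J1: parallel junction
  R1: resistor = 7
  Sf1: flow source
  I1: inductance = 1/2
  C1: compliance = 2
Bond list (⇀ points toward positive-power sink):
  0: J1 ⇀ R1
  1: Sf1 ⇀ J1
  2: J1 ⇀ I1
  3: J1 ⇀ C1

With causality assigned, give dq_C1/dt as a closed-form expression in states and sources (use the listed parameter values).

dq_C1/dt = F_Sf1 - 2*p_I1 - q_C1/14

β1 stroke→Sf1  (Sf1 fixes flow; stroke at Sf1)
β2 stroke→I1  (I1 integral (f out))
β3 stroke→J1  (C1 outputs effort q/C1)
β0 stroke→R1  (J1: bond 3 brought effort, rest push out)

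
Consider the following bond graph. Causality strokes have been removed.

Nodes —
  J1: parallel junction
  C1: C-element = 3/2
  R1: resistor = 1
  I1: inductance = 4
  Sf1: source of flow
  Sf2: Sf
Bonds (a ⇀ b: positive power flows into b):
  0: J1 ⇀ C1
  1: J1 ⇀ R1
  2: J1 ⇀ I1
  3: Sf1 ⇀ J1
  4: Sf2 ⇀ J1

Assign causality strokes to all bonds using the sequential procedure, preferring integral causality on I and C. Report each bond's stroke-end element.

#0 stroke→J1
#1 stroke→R1
#2 stroke→I1
#3 stroke→Sf1
#4 stroke→Sf2

#3 stroke at Sf1  (source Sf1 imposes f)
#4 stroke at Sf2  (source Sf2 imposes f)
#0 stroke at J1  (C1: C, integral causality)
#1 stroke at R1  (0-jn J1 has e-setter on 0)
#2 stroke at I1  (0-jn J1 has e-setter on 0)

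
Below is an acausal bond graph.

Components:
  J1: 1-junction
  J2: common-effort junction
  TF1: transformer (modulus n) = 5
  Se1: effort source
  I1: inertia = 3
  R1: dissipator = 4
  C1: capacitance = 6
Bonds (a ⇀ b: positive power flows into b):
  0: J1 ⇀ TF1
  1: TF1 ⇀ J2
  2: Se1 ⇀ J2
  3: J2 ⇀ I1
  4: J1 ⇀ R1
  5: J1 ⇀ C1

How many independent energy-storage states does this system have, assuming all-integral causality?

bond 2 |J2  (source Se1 imposes e)
bond 1 |TF1  (J2 effort already set via bond 2)
bond 3 |I1  (0-jn J2 has e-setter on 2)
bond 0 |J1  (TF1: transformer flips bond 1)
bond 5 |J1  (C1 integral (e out))
bond 4 |R1  (only one flow-in slot at J1)

2  (C1, I1 all integral)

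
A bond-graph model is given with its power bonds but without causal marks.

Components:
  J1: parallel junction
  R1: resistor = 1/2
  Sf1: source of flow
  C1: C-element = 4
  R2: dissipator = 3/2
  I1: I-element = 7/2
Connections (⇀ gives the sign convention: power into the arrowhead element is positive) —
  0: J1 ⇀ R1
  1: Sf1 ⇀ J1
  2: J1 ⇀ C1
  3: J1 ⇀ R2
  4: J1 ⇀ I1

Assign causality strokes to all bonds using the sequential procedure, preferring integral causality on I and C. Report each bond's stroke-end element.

b0 →R1
b1 →Sf1
b2 →J1
b3 →R2
b4 →I1

β1 →Sf1  (source Sf1 imposes f)
β2 →J1  (C1 integral (e out))
β0 →R1  (J1: bond 2 brought effort, rest push out)
β3 →R2  (J1 effort already set via bond 2)
β4 →I1  (J1 effort already set via bond 2)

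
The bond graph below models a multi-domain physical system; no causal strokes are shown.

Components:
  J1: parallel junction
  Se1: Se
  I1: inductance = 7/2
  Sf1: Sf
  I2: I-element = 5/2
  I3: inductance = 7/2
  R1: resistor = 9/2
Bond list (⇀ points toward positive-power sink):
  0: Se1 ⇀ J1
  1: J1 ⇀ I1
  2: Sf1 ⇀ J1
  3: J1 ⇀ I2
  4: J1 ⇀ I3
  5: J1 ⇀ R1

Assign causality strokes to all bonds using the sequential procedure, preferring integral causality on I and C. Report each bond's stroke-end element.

#0 stroke→J1  (Se1 fixes effort; stroke away)
#2 stroke→Sf1  (source Sf1 imposes f)
#1 stroke→I1  (J1 effort already set via bond 0)
#3 stroke→I2  (0-jn J1 has e-setter on 0)
#4 stroke→I3  (J1: bond 0 brought effort, rest push out)
#5 stroke→R1  (J1: bond 0 brought effort, rest push out)

β0 →J1
β1 →I1
β2 →Sf1
β3 →I2
β4 →I3
β5 →R1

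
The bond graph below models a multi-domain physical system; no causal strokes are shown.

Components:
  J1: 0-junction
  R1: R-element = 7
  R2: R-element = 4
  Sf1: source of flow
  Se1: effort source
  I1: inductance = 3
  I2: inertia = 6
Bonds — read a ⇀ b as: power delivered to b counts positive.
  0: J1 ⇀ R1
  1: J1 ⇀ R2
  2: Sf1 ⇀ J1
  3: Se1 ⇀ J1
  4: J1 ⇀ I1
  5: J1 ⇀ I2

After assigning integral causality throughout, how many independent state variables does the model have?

2  (I1, I2 all integral)

b2 stroke at Sf1  (Sf1: flow source, stroke at near end)
b3 stroke at J1  (Se1: effort source, stroke at far end)
b0 stroke at R1  (J1 effort already set via bond 3)
b1 stroke at R2  (common-e at J1 fixed by 3)
b4 stroke at I1  (J1: bond 3 brought effort, rest push out)
b5 stroke at I2  (0-jn J1 has e-setter on 3)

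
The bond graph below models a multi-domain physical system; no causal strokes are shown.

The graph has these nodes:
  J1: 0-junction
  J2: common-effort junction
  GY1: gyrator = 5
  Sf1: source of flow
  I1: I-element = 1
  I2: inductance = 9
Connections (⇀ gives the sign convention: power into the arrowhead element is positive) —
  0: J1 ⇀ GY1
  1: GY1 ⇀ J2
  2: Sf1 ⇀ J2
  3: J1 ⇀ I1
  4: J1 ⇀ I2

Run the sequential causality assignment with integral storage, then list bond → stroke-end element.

#0 |J1
#1 |J2
#2 |Sf1
#3 |I1
#4 |I2

β2 stroke→Sf1  (Sf1 fixes flow; stroke at Sf1)
β1 stroke→J2  (closing 0-jn rule on J2)
β0 stroke→J1  (GY1: gyrator matches bond 1)
β3 stroke→I1  (J1 effort already set via bond 0)
β4 stroke→I2  (J1: bond 0 brought effort, rest push out)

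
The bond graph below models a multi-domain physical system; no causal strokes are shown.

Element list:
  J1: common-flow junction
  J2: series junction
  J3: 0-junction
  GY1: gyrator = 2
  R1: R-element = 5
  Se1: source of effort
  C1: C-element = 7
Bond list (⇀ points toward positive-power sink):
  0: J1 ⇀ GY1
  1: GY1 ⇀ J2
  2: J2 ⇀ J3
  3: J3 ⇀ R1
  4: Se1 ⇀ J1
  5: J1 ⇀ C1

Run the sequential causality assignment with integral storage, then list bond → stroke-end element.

b4 →J1  (Se1: effort source, stroke at far end)
b5 →J1  (C1 integral (e out))
b0 →GY1  (closing 1-jn rule on J1)
b1 →GY1  (through GY1, causality inverts; strokes same side of GY1)
b2 →J2  (common-f at J2 fixed by 1)
b3 →J3  (closing 0-jn rule on J3)

#0 stroke at GY1
#1 stroke at GY1
#2 stroke at J2
#3 stroke at J3
#4 stroke at J1
#5 stroke at J1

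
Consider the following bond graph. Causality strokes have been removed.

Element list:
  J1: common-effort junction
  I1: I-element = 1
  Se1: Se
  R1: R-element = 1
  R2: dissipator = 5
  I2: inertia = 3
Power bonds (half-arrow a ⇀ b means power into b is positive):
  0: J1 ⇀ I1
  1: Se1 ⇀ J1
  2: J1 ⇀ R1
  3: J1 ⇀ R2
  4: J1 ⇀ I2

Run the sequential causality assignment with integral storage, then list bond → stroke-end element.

#0 stroke at I1
#1 stroke at J1
#2 stroke at R1
#3 stroke at R2
#4 stroke at I2

#1 |J1  (Se1: effort source, stroke at far end)
#0 |I1  (0-jn J1 has e-setter on 1)
#2 |R1  (common-e at J1 fixed by 1)
#3 |R2  (J1 effort already set via bond 1)
#4 |I2  (common-e at J1 fixed by 1)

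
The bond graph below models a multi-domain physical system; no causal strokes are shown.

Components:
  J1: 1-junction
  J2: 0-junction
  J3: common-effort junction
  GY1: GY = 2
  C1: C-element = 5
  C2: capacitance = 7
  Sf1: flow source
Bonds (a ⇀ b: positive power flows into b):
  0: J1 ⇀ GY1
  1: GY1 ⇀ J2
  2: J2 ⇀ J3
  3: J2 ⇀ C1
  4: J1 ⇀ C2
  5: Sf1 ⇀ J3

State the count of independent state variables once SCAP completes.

bond 5 stroke→Sf1  (Sf1 fixes flow; stroke at Sf1)
bond 2 stroke→J3  (closing 0-jn rule on J3)
bond 3 stroke→J2  (prefer integral on C1)
bond 1 stroke→GY1  (common-e at J2 fixed by 3)
bond 0 stroke→GY1  (GY1: gyrator matches bond 1)
bond 4 stroke→J1  (common-f at J1 fixed by 0)

2  (C1, C2 all integral)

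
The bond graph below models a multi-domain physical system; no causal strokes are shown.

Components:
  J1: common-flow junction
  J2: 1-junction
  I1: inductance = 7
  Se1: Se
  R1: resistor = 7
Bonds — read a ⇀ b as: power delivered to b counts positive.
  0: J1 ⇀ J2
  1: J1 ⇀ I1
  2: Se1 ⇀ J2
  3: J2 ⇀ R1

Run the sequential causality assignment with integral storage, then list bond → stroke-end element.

bond 2 stroke at J2  (Se1: effort source, stroke at far end)
bond 1 stroke at I1  (I1 integral (f out))
bond 0 stroke at J1  (J1 flow already set via bond 1)
bond 3 stroke at J2  (1-jn J2 has f-setter on 0)

b0 |J1
b1 |I1
b2 |J2
b3 |J2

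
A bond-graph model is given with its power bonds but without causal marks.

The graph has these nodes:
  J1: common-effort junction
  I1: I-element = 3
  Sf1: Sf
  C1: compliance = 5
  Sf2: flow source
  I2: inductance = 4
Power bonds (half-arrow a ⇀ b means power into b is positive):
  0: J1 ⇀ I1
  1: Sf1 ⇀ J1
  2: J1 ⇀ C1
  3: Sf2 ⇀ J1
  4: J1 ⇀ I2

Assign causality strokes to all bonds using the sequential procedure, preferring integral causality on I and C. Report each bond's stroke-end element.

b1 stroke at Sf1  (Sf1: flow source, stroke at near end)
b3 stroke at Sf2  (Sf2 (Sf) sets flow on bond)
b0 stroke at I1  (I1: I, integral causality)
b2 stroke at J1  (C1 integral (e out))
b4 stroke at I2  (0-jn J1 has e-setter on 2)

β0 stroke at I1
β1 stroke at Sf1
β2 stroke at J1
β3 stroke at Sf2
β4 stroke at I2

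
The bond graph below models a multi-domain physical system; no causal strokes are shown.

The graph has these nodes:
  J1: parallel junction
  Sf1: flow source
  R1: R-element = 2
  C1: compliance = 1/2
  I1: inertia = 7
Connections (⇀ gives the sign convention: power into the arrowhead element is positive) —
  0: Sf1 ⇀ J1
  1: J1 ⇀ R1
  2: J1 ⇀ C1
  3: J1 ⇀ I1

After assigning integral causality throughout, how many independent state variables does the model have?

b0 stroke→Sf1  (Sf1: flow source, stroke at near end)
b2 stroke→J1  (C1: C, integral causality)
b1 stroke→R1  (J1: bond 2 brought effort, rest push out)
b3 stroke→I1  (J1 effort already set via bond 2)

2  (C1, I1 all integral)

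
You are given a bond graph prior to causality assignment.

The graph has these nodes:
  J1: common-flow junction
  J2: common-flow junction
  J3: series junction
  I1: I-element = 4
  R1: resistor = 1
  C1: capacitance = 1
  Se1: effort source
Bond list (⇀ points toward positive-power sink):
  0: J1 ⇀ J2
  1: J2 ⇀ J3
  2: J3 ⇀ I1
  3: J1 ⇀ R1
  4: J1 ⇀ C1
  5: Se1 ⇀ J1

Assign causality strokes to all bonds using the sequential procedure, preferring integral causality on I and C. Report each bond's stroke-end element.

bond 5 |J1  (source Se1 imposes e)
bond 2 |I1  (I1: I, integral causality)
bond 1 |J3  (1-jn J3 has f-setter on 2)
bond 0 |J2  (1-jn J2 has f-setter on 1)
bond 3 |J1  (J1 flow already set via bond 0)
bond 4 |J1  (J1: bond 0 brought flow, rest push out)

bond 0 stroke at J2
bond 1 stroke at J3
bond 2 stroke at I1
bond 3 stroke at J1
bond 4 stroke at J1
bond 5 stroke at J1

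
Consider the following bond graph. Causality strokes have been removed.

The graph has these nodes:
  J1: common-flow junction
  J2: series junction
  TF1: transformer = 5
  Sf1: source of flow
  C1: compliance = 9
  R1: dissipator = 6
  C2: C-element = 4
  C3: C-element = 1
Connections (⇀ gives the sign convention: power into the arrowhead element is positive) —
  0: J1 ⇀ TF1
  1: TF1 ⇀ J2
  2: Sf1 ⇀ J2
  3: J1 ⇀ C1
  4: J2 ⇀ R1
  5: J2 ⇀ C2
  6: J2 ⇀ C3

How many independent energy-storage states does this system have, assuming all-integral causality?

3  (C1, C2, C3 all integral)

b2 stroke at Sf1  (Sf1: flow source, stroke at near end)
b1 stroke at J2  (J2: bond 2 brought flow, rest push out)
b4 stroke at J2  (J2 flow already set via bond 2)
b5 stroke at J2  (J2: bond 2 brought flow, rest push out)
b6 stroke at J2  (1-jn J2 has f-setter on 2)
b0 stroke at TF1  (TF TF1: opposite of bond 1)
b3 stroke at J1  (1-jn J1 has f-setter on 0)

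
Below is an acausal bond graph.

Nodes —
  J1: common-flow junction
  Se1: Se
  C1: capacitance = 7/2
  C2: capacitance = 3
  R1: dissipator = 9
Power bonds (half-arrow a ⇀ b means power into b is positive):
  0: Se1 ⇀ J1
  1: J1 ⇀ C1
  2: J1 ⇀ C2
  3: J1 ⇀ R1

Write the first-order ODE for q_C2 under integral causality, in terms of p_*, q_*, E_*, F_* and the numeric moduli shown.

β0 stroke→J1  (Se1 fixes effort; stroke away)
β1 stroke→J1  (C1 outputs effort q/C1)
β2 stroke→J1  (C2: C, integral causality)
β3 stroke→R1  (closing 1-jn rule on J1)

dq_C2/dt = E_Se1/9 - 2*q_C1/63 - q_C2/27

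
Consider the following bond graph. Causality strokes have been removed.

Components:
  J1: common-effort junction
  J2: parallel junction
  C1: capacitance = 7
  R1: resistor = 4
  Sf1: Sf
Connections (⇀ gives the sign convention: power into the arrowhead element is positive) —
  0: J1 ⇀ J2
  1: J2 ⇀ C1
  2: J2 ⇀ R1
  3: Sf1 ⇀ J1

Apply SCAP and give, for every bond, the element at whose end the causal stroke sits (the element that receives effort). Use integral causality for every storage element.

β0 →J1
β1 →J2
β2 →R1
β3 →Sf1

bond 3 →Sf1  (Sf1 (Sf) sets flow on bond)
bond 0 →J1  (only one effort-in slot at J1)
bond 1 →J2  (prefer integral on C1)
bond 2 →R1  (common-e at J2 fixed by 1)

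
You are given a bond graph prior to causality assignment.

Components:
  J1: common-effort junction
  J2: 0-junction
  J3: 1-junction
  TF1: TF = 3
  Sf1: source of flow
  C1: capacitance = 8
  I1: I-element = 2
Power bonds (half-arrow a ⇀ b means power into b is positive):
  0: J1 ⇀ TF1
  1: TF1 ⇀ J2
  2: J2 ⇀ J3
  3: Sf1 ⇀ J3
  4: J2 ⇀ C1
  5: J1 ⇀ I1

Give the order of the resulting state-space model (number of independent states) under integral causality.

2  (C1, I1 all integral)

bond 3 →Sf1  (Sf1: flow source, stroke at near end)
bond 2 →J3  (J3: bond 3 brought flow, rest push out)
bond 4 →J2  (prefer integral on C1)
bond 1 →TF1  (J2: bond 4 brought effort, rest push out)
bond 0 →J1  (through TF1, causality passes straight; one stroke at TF1)
bond 5 →I1  (0-jn J1 has e-setter on 0)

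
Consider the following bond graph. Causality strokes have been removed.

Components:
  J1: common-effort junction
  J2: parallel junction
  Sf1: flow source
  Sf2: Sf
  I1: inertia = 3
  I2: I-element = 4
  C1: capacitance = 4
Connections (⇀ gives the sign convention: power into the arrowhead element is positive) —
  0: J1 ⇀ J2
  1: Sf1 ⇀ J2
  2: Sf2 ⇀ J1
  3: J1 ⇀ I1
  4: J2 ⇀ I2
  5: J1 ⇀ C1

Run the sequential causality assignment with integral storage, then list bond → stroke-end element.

#1 |Sf1  (Sf1 fixes flow; stroke at Sf1)
#2 |Sf2  (Sf2: flow source, stroke at near end)
#3 |I1  (I1 integral (f out))
#4 |I2  (I2: I, integral causality)
#0 |J2  (J2: last free bond brings effort in)
#5 |J1  (closing 0-jn rule on J1)

b0 →J2
b1 →Sf1
b2 →Sf2
b3 →I1
b4 →I2
b5 →J1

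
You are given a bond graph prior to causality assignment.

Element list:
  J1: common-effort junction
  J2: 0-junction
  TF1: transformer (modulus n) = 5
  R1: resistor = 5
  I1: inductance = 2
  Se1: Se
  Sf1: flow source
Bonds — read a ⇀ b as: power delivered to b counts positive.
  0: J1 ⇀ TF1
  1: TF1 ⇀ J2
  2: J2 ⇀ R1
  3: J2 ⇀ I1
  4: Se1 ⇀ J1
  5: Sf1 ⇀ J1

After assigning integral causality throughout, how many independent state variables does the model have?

β4 stroke→J1  (Se1: effort source, stroke at far end)
β5 stroke→Sf1  (Sf1: flow source, stroke at near end)
β0 stroke→TF1  (common-e at J1 fixed by 4)
β1 stroke→J2  (TF TF1: opposite of bond 0)
β2 stroke→R1  (J2 effort already set via bond 1)
β3 stroke→I1  (0-jn J2 has e-setter on 1)

1  (I1 all integral)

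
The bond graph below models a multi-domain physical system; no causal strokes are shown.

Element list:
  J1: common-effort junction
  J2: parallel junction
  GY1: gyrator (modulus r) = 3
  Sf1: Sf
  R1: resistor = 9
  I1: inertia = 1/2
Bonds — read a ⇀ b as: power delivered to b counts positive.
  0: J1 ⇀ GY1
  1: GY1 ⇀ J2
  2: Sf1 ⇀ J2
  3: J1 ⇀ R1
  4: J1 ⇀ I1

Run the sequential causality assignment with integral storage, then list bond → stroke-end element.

β2 stroke at Sf1  (source Sf1 imposes f)
β1 stroke at J2  (J2 needs exactly one e-in)
β0 stroke at J1  (through GY1, causality inverts; strokes same side of GY1)
β3 stroke at R1  (J1 effort already set via bond 0)
β4 stroke at I1  (J1 effort already set via bond 0)

β0 |J1
β1 |J2
β2 |Sf1
β3 |R1
β4 |I1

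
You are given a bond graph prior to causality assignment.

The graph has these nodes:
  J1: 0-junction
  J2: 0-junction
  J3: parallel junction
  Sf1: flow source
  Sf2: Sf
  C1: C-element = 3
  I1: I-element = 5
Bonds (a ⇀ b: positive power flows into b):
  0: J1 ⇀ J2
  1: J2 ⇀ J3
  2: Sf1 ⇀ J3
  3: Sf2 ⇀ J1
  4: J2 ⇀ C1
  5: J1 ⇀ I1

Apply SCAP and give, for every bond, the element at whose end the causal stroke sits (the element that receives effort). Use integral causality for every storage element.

bond 0 |J1
bond 1 |J3
bond 2 |Sf1
bond 3 |Sf2
bond 4 |J2
bond 5 |I1

β2 stroke at Sf1  (source Sf1 imposes f)
β3 stroke at Sf2  (Sf2 fixes flow; stroke at Sf2)
β1 stroke at J3  (closing 0-jn rule on J3)
β4 stroke at J2  (prefer integral on C1)
β0 stroke at J1  (J2 effort already set via bond 4)
β5 stroke at I1  (J1: bond 0 brought effort, rest push out)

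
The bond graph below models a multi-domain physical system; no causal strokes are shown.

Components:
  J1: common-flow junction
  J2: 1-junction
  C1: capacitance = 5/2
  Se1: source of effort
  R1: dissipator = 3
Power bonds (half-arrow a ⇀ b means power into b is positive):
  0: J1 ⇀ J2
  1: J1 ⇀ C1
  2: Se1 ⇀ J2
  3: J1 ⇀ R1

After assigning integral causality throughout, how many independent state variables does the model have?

1  (C1 all integral)

#2 stroke→J2  (Se1 fixes effort; stroke away)
#0 stroke→J1  (only one flow-in slot at J2)
#1 stroke→J1  (C1 integral (e out))
#3 stroke→R1  (closing 1-jn rule on J1)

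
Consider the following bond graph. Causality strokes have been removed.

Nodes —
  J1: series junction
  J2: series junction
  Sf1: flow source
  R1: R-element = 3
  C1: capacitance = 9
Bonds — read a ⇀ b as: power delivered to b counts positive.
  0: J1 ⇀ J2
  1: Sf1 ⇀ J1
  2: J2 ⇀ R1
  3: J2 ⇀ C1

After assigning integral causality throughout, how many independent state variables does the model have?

1  (C1 all integral)

#1 |Sf1  (Sf1: flow source, stroke at near end)
#0 |J1  (J1: bond 1 brought flow, rest push out)
#2 |J2  (common-f at J2 fixed by 0)
#3 |J2  (common-f at J2 fixed by 0)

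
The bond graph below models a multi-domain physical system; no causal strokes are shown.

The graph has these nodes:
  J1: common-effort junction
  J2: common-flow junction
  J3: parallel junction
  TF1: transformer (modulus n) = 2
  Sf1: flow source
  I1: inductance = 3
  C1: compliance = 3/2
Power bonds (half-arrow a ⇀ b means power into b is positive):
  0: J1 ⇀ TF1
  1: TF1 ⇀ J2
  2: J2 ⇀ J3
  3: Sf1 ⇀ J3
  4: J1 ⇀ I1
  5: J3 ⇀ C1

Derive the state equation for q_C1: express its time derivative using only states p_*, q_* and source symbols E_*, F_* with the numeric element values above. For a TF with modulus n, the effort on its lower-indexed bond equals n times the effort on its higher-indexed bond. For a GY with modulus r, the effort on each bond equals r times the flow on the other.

dq_C1/dt = F_Sf1 - 2*p_I1/3

b3 stroke→Sf1  (Sf1: flow source, stroke at near end)
b4 stroke→I1  (prefer integral on I1)
b0 stroke→J1  (only one effort-in slot at J1)
b1 stroke→TF1  (through TF1, causality passes straight; one stroke at TF1)
b2 stroke→J2  (common-f at J2 fixed by 1)
b5 stroke→J3  (only one effort-in slot at J3)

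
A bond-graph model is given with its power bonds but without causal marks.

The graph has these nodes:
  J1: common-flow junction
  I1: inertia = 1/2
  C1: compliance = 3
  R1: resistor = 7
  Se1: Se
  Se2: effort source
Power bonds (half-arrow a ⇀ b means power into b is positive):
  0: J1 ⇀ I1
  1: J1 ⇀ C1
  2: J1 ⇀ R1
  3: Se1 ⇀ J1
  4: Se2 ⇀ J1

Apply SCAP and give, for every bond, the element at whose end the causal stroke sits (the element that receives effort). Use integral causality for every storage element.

bond 0 |I1
bond 1 |J1
bond 2 |J1
bond 3 |J1
bond 4 |J1

#3 →J1  (Se1 fixes effort; stroke away)
#4 →J1  (Se2: effort source, stroke at far end)
#0 →I1  (I1 outputs flow p/I1)
#1 →J1  (J1 flow already set via bond 0)
#2 →J1  (1-jn J1 has f-setter on 0)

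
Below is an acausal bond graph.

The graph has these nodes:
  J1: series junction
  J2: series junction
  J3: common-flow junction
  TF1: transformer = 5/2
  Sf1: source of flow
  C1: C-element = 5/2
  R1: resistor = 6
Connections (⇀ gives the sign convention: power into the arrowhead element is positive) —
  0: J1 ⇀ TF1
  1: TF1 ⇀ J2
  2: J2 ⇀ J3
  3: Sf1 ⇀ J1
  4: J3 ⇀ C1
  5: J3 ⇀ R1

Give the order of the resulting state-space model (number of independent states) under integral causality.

b3 |Sf1  (Sf1 fixes flow; stroke at Sf1)
b0 |J1  (J1: bond 3 brought flow, rest push out)
b1 |TF1  (TF1 one-in-one-out from 0)
b2 |J2  (J2: bond 1 brought flow, rest push out)
b4 |J3  (1-jn J3 has f-setter on 2)
b5 |J3  (J3 flow already set via bond 2)

1  (C1 all integral)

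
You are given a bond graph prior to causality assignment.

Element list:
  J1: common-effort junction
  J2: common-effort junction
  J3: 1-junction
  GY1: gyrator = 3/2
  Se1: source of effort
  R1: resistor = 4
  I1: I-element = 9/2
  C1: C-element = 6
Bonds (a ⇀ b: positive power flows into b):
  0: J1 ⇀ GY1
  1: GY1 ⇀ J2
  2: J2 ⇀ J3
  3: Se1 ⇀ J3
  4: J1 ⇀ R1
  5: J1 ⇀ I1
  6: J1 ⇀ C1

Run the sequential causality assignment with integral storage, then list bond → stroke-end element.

β0 →GY1
β1 →GY1
β2 →J2
β3 →J3
β4 →R1
β5 →I1
β6 →J1

bond 3 |J3  (source Se1 imposes e)
bond 2 |J2  (J3 needs exactly one f-in)
bond 1 |GY1  (common-e at J2 fixed by 2)
bond 0 |GY1  (GY1: gyrator matches bond 1)
bond 5 |I1  (prefer integral on I1)
bond 6 |J1  (C1: C, integral causality)
bond 4 |R1  (common-e at J1 fixed by 6)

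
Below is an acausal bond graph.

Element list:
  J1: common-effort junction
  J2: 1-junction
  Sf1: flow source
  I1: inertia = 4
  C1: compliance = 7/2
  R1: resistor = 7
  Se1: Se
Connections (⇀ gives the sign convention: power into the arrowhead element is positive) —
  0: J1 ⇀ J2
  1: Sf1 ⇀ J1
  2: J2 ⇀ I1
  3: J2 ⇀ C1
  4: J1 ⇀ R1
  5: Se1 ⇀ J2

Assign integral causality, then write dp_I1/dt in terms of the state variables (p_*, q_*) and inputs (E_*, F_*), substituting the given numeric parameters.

dp_I1/dt = E_Se1 + 7*F_Sf1 - 7*p_I1/4 - 2*q_C1/7

#1 →Sf1  (source Sf1 imposes f)
#5 →J2  (Se1 (Se) sets effort on bond)
#2 →I1  (prefer integral on I1)
#0 →J2  (J2 flow already set via bond 2)
#3 →J2  (common-f at J2 fixed by 2)
#4 →J1  (J1: last free bond brings effort in)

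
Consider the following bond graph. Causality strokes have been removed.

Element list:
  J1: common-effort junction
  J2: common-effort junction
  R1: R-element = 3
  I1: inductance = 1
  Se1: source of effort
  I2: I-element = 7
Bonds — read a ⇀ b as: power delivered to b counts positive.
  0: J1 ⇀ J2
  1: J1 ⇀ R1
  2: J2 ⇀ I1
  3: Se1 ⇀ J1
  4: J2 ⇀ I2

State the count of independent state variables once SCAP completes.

2  (I1, I2 all integral)

b3 stroke at J1  (source Se1 imposes e)
b0 stroke at J2  (J1 effort already set via bond 3)
b1 stroke at R1  (common-e at J1 fixed by 3)
b2 stroke at I1  (J2: bond 0 brought effort, rest push out)
b4 stroke at I2  (J2 effort already set via bond 0)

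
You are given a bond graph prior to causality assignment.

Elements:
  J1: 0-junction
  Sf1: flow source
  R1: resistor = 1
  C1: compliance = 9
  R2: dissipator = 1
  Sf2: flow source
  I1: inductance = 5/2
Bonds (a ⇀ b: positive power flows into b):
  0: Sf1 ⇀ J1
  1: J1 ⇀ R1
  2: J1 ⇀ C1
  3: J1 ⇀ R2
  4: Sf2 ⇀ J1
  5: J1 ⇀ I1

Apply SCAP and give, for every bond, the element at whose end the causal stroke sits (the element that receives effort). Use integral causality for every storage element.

bond 0 |Sf1  (source Sf1 imposes f)
bond 4 |Sf2  (source Sf2 imposes f)
bond 2 |J1  (C1 outputs effort q/C1)
bond 1 |R1  (J1 effort already set via bond 2)
bond 3 |R2  (J1: bond 2 brought effort, rest push out)
bond 5 |I1  (J1: bond 2 brought effort, rest push out)

b0 stroke at Sf1
b1 stroke at R1
b2 stroke at J1
b3 stroke at R2
b4 stroke at Sf2
b5 stroke at I1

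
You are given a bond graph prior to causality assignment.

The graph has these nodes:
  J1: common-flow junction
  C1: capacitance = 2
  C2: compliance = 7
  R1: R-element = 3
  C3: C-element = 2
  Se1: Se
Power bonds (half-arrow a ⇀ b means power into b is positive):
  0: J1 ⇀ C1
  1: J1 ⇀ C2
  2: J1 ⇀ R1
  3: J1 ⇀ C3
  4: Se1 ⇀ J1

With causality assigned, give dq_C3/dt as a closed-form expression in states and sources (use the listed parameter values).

bond 4 →J1  (source Se1 imposes e)
bond 0 →J1  (C1 outputs effort q/C1)
bond 1 →J1  (C2 integral (e out))
bond 3 →J1  (prefer integral on C3)
bond 2 →R1  (closing 1-jn rule on J1)

dq_C3/dt = E_Se1/3 - q_C1/6 - q_C2/21 - q_C3/6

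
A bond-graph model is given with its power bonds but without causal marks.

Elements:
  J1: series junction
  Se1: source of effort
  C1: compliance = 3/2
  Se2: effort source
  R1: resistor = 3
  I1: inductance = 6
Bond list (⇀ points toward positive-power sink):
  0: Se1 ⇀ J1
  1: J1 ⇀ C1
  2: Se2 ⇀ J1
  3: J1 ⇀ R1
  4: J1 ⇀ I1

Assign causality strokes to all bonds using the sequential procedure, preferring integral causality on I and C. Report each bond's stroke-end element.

β0 stroke→J1  (Se1 fixes effort; stroke away)
β2 stroke→J1  (Se2 fixes effort; stroke away)
β1 stroke→J1  (C1: C, integral causality)
β4 stroke→I1  (prefer integral on I1)
β3 stroke→J1  (J1 flow already set via bond 4)

β0 stroke at J1
β1 stroke at J1
β2 stroke at J1
β3 stroke at J1
β4 stroke at I1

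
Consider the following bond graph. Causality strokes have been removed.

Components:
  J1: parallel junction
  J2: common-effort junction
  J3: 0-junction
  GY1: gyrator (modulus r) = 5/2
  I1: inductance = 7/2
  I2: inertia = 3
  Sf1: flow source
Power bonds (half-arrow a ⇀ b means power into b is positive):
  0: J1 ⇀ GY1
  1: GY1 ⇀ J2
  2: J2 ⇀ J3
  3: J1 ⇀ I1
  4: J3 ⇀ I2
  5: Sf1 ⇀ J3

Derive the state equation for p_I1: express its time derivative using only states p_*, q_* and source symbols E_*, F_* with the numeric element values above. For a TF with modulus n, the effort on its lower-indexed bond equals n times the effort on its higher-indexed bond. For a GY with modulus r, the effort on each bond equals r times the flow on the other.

β5 →Sf1  (Sf1 fixes flow; stroke at Sf1)
β3 →I1  (prefer integral on I1)
β0 →J1  (J1: last free bond brings effort in)
β1 →J2  (GY1: gyrator matches bond 0)
β2 →J3  (common-e at J2 fixed by 1)
β4 →I2  (J3 effort already set via bond 2)

dp_I1/dt = -5*F_Sf1/2 + 5*p_I2/6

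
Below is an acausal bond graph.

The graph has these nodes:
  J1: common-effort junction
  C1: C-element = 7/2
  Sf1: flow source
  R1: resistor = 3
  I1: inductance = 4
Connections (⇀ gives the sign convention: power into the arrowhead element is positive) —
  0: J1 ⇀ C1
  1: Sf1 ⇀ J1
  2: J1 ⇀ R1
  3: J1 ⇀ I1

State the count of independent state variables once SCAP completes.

β1 stroke→Sf1  (Sf1: flow source, stroke at near end)
β0 stroke→J1  (C1 integral (e out))
β2 stroke→R1  (J1: bond 0 brought effort, rest push out)
β3 stroke→I1  (0-jn J1 has e-setter on 0)

2  (C1, I1 all integral)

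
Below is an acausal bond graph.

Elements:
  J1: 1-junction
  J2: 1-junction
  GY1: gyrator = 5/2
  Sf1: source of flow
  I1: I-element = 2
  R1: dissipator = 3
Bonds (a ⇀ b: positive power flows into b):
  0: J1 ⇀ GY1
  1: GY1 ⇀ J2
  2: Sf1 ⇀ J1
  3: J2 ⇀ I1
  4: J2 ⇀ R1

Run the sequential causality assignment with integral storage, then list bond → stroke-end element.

β2 stroke at Sf1  (source Sf1 imposes f)
β0 stroke at J1  (common-f at J1 fixed by 2)
β1 stroke at J2  (through GY1, causality inverts; strokes same side of GY1)
β3 stroke at I1  (prefer integral on I1)
β4 stroke at J2  (1-jn J2 has f-setter on 3)

b0 →J1
b1 →J2
b2 →Sf1
b3 →I1
b4 →J2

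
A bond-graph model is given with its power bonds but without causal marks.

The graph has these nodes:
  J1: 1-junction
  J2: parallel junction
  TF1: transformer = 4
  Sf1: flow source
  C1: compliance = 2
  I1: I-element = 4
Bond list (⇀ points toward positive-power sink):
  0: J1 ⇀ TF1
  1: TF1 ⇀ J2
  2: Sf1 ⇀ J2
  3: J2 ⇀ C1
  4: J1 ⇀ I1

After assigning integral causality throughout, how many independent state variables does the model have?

#2 stroke→Sf1  (Sf1 (Sf) sets flow on bond)
#3 stroke→J2  (C1: C, integral causality)
#1 stroke→TF1  (0-jn J2 has e-setter on 3)
#0 stroke→J1  (through TF1, causality passes straight; one stroke at TF1)
#4 stroke→I1  (J1 needs exactly one f-in)

2  (C1, I1 all integral)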